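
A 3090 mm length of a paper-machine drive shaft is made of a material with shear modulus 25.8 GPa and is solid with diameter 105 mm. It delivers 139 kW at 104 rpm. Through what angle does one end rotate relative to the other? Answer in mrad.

ω = 2π·104/60 = 10.89 rad/s, so T = P/ω = 139×10³ / 10.89 = 12760 N·m.
J = πd⁴/32 = π(0.105)⁴/32 = 1.193×10^-5 m⁴.
θ = T·L/(G·J) = 12760 × 3.09 / (25.8×10⁹ × 1.193×10^-5) = 0.1281 rad.

128 mrad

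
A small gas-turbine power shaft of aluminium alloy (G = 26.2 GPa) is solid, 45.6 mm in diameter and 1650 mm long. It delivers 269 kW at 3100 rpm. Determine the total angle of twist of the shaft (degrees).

7.04°

ω = 2π·3100/60 = 324.6 rad/s, so T = P/ω = 269×10³ / 324.6 = 828.6 N·m.
J = πd⁴/32 = π(0.0456)⁴/32 = 4.245×10^-7 m⁴.
θ = T·L/(G·J) = 828.6 × 1.65 / (26.2×10⁹ × 4.245×10^-7) = 0.1229 rad.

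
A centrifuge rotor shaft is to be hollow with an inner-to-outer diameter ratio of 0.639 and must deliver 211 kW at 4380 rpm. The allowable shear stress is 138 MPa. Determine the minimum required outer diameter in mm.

ω = 2π·4380/60 = 458.7 rad/s, so T = P/ω = 211×10³ / 458.7 = 460.0 N·m.
For a hollow shaft with d_i/d_o = 0.639: τ_max = 16T/(π d_o³ (1−k⁴)), so d_o = [16T/(π τ_allow (1−k⁴))]^(1/3) = [16·460.0/(π·1.38×10^8·0.8333)]^(1/3) = 0.02731 m.

27.3 mm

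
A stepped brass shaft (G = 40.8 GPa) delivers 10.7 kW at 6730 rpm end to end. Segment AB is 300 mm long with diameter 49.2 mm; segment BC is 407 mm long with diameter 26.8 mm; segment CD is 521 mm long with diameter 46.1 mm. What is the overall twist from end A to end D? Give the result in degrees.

0.208°

ω = 2π·6730/60 = 704.8 rad/s, so T = P/ω = 10.7×10³ / 704.8 = 15.18 N·m.
J_AB = π(0.0492)⁴/32 = 5.75×10^-7 m⁴; J_BC = π(0.0268)⁴/32 = 5.06×10^-8 m⁴; J_CD = π(0.0461)⁴/32 = 4.43×10^-7 m⁴.
θ = (T/G)·Σ L_i/J_i = (15.18/40.8×10⁹)·(0.300/5.75×10^-7 + 0.407/5.06×10^-8 + 0.521/4.43×10^-7) = 3.622×10^-3 rad.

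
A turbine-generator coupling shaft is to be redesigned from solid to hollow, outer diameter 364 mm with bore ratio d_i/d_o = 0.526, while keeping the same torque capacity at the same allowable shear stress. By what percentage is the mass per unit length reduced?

23.7 %

Equal τ_max and T ⇒ the solid shaft needs d_s³ = d_o³(1−k⁴), so d_s = 364·(1−0.526⁴)^(1/3) = 354.5 mm.
Area ratio A_h/A_s = d_o²(1−k²)/d_s² = (1−k²)/(1−k⁴)^(2/3) = 0.7628.
Mass saving = 1 − 0.7628 = 23.7 %.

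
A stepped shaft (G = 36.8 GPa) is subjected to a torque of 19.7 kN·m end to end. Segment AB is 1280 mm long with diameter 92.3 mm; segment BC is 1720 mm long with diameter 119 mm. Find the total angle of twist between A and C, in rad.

J_AB = π(0.0923)⁴/32 = 7.13×10^-6 m⁴; J_BC = π(0.119)⁴/32 = 1.97×10^-5 m⁴.
θ = (T/G)·Σ L_i/J_i = (19700/36.8×10⁹)·(1.28/7.13×10^-6 + 1.72/1.97×10^-5) = 0.1429 rad.

0.143 rad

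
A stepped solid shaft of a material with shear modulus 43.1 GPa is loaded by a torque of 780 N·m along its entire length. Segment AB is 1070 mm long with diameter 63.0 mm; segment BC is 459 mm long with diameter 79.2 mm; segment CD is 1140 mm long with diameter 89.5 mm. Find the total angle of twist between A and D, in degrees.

1.03°

J_AB = π(0.0630)⁴/32 = 1.55×10^-6 m⁴; J_BC = π(0.0792)⁴/32 = 3.86×10^-6 m⁴; J_CD = π(0.0895)⁴/32 = 6.30×10^-6 m⁴.
θ = (T/G)·Σ L_i/J_i = (780.0/43.1×10⁹)·(1.07/1.55×10^-6 + 0.459/3.86×10^-6 + 1.14/6.30×10^-6) = 0.01795 rad.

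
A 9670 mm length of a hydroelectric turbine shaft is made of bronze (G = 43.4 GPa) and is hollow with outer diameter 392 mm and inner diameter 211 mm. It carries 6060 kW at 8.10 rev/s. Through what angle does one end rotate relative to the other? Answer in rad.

0.0125 rad

ω = 2π·8.10 = 50.89 rad/s, so T = P/ω = 6060×10³ / 50.89 = 119100 N·m.
J = π(d_o⁴ − d_i⁴)/32 = π(0.392⁴ − 0.211⁴)/32 = 2.124×10^-3 m⁴.
θ = T·L/(G·J) = 119100 × 9.67 / (43.4×10⁹ × 2.124×10^-3) = 0.01249 rad.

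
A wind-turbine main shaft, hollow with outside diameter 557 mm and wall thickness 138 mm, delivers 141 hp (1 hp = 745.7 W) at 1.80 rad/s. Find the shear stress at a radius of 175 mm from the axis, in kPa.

ω = 1.80 rad/s, so T = P/ω = 141×745.7 / 1.800 = 58410 N·m.
J = π(d_o⁴ − d_i⁴)/32 = π(0.557⁴ − 0.281⁴)/32 = 8.838×10^-3 m⁴.
Shear stress varies linearly with radius: τ = T·r/J = 58410 × 0.175 / 8.838×10^-3 = 1.157×10^6 Pa.

1160 kPa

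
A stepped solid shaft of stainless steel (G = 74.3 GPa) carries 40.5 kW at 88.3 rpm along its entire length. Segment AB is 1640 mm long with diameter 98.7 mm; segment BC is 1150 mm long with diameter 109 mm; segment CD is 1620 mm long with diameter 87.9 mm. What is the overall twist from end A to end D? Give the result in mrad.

ω = 2π·88.3/60 = 9.247 rad/s, so T = P/ω = 40.5×10³ / 9.247 = 4380 N·m.
J_AB = π(0.0987)⁴/32 = 9.32×10^-6 m⁴; J_BC = π(0.109)⁴/32 = 1.39×10^-5 m⁴; J_CD = π(0.0879)⁴/32 = 5.86×10^-6 m⁴.
θ = (T/G)·Σ L_i/J_i = (4380/74.3×10⁹)·(1.64/9.32×10^-6 + 1.15/1.39×10^-5 + 1.62/5.86×10^-6) = 0.03156 rad.

31.6 mrad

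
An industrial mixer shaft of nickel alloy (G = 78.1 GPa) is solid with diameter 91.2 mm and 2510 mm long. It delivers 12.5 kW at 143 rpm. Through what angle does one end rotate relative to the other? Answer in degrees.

0.226°

ω = 2π·143/60 = 14.97 rad/s, so T = P/ω = 12.5×10³ / 14.97 = 834.7 N·m.
J = πd⁴/32 = π(0.0912)⁴/32 = 6.792×10^-6 m⁴.
θ = T·L/(G·J) = 834.7 × 2.51 / (78.1×10⁹ × 6.792×10^-6) = 3.950×10^-3 rad.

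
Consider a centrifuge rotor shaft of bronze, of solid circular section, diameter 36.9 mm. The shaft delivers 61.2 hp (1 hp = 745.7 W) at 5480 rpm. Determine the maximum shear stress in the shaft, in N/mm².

ω = 2π·5480/60 = 573.9 rad/s, so T = P/ω = 61.2×745.7 / 573.9 = 79.53 N·m.
J = πd⁴/32 = π(0.0369)⁴/32 = 1.820×10^-7 m⁴.
τ_max = T·r/J = 79.53 × 0.0184 / 1.820×10^-7 = 8.061×10^6 Pa.

8.06 N/mm²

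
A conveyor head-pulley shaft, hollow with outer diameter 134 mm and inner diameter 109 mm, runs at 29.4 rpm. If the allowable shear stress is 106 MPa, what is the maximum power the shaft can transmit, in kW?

J = π(d_o⁴ − d_i⁴)/32 = π(0.134⁴ − 0.109⁴)/32 = 1.780×10^-5 m⁴.
T_max = τ_allow·J/r = 1.06×10^8 × 1.780×10^-5 / 0.0670 = 28150 N·m.
ω = 2π·29.4/60 = 3.079 rad/s, so P_max = T_max·ω = 8.668×10^4 W.

86.7 kW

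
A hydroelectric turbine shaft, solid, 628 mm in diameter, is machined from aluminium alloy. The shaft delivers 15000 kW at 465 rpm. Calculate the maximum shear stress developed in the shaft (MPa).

6.33 MPa

ω = 2π·465/60 = 48.69 rad/s, so T = P/ω = 15000×10³ / 48.69 = 308000 N·m.
J = πd⁴/32 = π(0.628)⁴/32 = 0.01527 m⁴.
τ_max = T·r/J = 308000 × 0.314 / 0.01527 = 6.334×10^6 Pa.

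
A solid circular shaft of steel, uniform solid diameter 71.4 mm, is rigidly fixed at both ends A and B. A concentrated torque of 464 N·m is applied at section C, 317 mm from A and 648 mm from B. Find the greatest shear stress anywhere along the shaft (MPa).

With uniform GJ and both ends fixed, compatibility θ_AC = θ_CB gives T_A·a = T_B·b, together with T_A + T_B = T₀.
T_A = T₀·b/(a+b) = 464.0·648/965.0 = 311.6 N·m; T_B = 152.4 N·m.
τ in each portion: τ_AC = 4.36×10^6 Pa, τ_CB = 2.13×10^6 Pa; maximum is in AC.
τ_max = T_AC·r/J = 311.6·0.0357/2.55×10^-6 = 4.360×10^6 Pa.

4.36 MPa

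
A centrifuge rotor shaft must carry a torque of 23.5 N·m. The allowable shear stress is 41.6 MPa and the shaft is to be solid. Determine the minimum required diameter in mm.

14.2 mm

For a solid shaft τ_max = 16T/(πd³), so d = (16T/(π τ_allow))^(1/3) = (16·23.50/(π·4.16×10^7))^(1/3) = 0.01422 m.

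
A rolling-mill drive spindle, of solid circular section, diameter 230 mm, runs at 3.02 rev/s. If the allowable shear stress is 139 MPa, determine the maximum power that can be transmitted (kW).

J = πd⁴/32 = π(0.230)⁴/32 = 2.747×10^-4 m⁴.
T_max = τ_allow·J/r = 1.39×10^8 × 2.747×10^-4 / 0.115 = 332100 N·m.
ω = 2π·3.02 = 18.98 rad/s, so P_max = T_max·ω = 6.301×10^6 W.

6300 kW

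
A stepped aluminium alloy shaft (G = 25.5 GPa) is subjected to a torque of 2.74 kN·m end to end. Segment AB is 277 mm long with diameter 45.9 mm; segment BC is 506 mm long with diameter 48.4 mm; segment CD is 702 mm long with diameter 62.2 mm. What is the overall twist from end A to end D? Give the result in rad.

J_AB = π(0.0459)⁴/32 = 4.36×10^-7 m⁴; J_BC = π(0.0484)⁴/32 = 5.39×10^-7 m⁴; J_CD = π(0.0622)⁴/32 = 1.47×10^-6 m⁴.
θ = (T/G)·Σ L_i/J_i = (2740/25.5×10⁹)·(0.277/4.36×10^-7 + 0.506/5.39×10^-7 + 0.702/1.47×10^-6) = 0.2206 rad.

0.221 rad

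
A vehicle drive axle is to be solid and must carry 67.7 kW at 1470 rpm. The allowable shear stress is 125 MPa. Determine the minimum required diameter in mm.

26.2 mm

ω = 2π·1470/60 = 153.9 rad/s, so T = P/ω = 67.7×10³ / 153.9 = 439.8 N·m.
For a solid shaft τ_max = 16T/(πd³), so d = (16T/(π τ_allow))^(1/3) = (16·439.8/(π·1.25×10^8))^(1/3) = 0.02617 m.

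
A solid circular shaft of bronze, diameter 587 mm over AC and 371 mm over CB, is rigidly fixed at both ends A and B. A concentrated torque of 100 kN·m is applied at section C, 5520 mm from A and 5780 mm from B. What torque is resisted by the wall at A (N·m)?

86800 N·m

Compatibility: T_A·a/J_AC = T_B·b/J_CB with T_A + T_B = T₀.
J_AC = 0.0117 m⁴, J_CB = 1.86×10^-3 m⁴, so T_A = T₀·(J_AC/a)/((J_AC/a)+(J_CB/b)) = 86780 N·m, T_B = 13220 N·m.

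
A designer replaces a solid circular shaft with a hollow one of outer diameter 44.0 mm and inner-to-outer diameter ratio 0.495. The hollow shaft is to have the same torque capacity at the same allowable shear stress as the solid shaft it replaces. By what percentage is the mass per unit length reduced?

21.3 %

Equal τ_max and T ⇒ the solid shaft needs d_s³ = d_o³(1−k⁴), so d_s = 44.0·(1−0.495⁴)^(1/3) = 43.10 mm.
Area ratio A_h/A_s = d_o²(1−k²)/d_s² = (1−k²)/(1−k⁴)^(2/3) = 0.7868.
Mass saving = 1 − 0.7868 = 21.3 %.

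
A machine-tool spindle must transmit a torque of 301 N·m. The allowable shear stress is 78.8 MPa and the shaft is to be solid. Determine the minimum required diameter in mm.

26.9 mm

For a solid shaft τ_max = 16T/(πd³), so d = (16T/(π τ_allow))^(1/3) = (16·301.0/(π·7.88×10^7))^(1/3) = 0.02689 m.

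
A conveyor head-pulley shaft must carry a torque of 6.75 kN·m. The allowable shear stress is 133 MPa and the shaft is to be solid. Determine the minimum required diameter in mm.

63.7 mm

For a solid shaft τ_max = 16T/(πd³), so d = (16T/(π τ_allow))^(1/3) = (16·6750/(π·1.33×10^8))^(1/3) = 0.06370 m.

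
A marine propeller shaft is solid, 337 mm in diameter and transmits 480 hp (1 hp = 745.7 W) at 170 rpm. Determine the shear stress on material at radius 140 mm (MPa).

ω = 2π·170/60 = 17.80 rad/s, so T = P/ω = 480×745.7 / 17.80 = 20110 N·m.
J = πd⁴/32 = π(0.337)⁴/32 = 1.266×10^-3 m⁴.
Shear stress varies linearly with radius: τ = T·r/J = 20110 × 0.140 / 1.266×10^-3 = 2.223×10^6 Pa.

2.22 MPa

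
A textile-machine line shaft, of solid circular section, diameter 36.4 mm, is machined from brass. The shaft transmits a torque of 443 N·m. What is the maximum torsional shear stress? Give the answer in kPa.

46800 kPa

J = πd⁴/32 = π(0.0364)⁴/32 = 1.723×10^-7 m⁴.
τ_max = T·r/J = 443.0 × 0.0182 / 1.723×10^-7 = 4.678×10^7 Pa.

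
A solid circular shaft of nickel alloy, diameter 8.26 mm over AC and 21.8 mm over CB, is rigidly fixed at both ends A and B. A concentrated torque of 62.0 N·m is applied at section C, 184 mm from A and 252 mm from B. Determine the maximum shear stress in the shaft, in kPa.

29600 kPa

Compatibility: T_A·a/J_AC = T_B·b/J_CB with T_A + T_B = T₀.
J_AC = 4.57×10^-10 m⁴, J_CB = 2.22×10^-8 m⁴, so T_A = T₀·(J_AC/a)/((J_AC/a)+(J_CB/b)) = 1.702 N·m, T_B = 60.30 N·m.
τ in each portion: τ_AC = 1.54×10^7 Pa, τ_CB = 2.96×10^7 Pa; maximum is in CB.
τ_max = T_CB·r/J = 60.30·0.0109/2.22×10^-8 = 2.964×10^7 Pa.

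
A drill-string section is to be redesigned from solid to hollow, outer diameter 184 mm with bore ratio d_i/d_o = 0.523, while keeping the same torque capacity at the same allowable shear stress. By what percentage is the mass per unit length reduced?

Equal τ_max and T ⇒ the solid shaft needs d_s³ = d_o³(1−k⁴), so d_s = 184·(1−0.523⁴)^(1/3) = 179.3 mm.
Area ratio A_h/A_s = d_o²(1−k²)/d_s² = (1−k²)/(1−k⁴)^(2/3) = 0.7651.
Mass saving = 1 − 0.7651 = 23.5 %.

23.5 %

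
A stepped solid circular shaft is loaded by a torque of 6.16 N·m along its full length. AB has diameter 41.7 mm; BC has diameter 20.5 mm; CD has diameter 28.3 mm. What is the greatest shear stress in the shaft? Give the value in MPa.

Under the same torque, τ_max = 16T/(πd³) is largest where d is smallest — segment BC (d = 20.5 mm).
τ_max = 16·6.160/(π·(0.0205)³) = 3.642×10^6 Pa.

3.64 MPa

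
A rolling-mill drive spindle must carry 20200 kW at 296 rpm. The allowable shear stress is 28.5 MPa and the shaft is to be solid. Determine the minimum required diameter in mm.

ω = 2π·296/60 = 31.00 rad/s, so T = P/ω = 20200×10³ / 31.00 = 651700 N·m.
For a solid shaft τ_max = 16T/(πd³), so d = (16T/(π τ_allow))^(1/3) = (16·651700/(π·2.85×10^7))^(1/3) = 0.4883 m.

488 mm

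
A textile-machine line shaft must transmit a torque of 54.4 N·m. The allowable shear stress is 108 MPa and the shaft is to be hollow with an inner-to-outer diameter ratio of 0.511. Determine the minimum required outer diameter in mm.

14.0 mm

For a hollow shaft with d_i/d_o = 0.511: τ_max = 16T/(π d_o³ (1−k⁴)), so d_o = [16T/(π τ_allow (1−k⁴))]^(1/3) = [16·54.40/(π·1.08×10^8·0.9318)]^(1/3) = 0.01402 m.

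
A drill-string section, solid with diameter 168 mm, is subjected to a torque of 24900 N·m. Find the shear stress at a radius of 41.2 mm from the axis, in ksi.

J = πd⁴/32 = π(0.168)⁴/32 = 7.821×10^-5 m⁴.
Shear stress varies linearly with radius: τ = T·r/J = 24900 × 0.0412 / 7.821×10^-5 = 1.312×10^7 Pa.

1.90 ksi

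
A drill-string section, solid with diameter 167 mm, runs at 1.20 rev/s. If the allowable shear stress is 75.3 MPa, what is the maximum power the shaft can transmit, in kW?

J = πd⁴/32 = π(0.167)⁴/32 = 7.636×10^-5 m⁴.
T_max = τ_allow·J/r = 7.53×10^7 × 7.636×10^-5 / 0.0835 = 68860 N·m.
ω = 2π·1.20 = 7.540 rad/s, so P_max = T_max·ω = 5.192×10^5 W.

519 kW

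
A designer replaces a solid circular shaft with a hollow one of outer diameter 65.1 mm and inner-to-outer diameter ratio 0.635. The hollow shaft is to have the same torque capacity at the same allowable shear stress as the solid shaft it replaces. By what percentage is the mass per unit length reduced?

Equal τ_max and T ⇒ the solid shaft needs d_s³ = d_o³(1−k⁴), so d_s = 65.1·(1−0.635⁴)^(1/3) = 61.36 mm.
Area ratio A_h/A_s = d_o²(1−k²)/d_s² = (1−k²)/(1−k⁴)^(2/3) = 0.6717.
Mass saving = 1 − 0.6717 = 32.8 %.

32.8 %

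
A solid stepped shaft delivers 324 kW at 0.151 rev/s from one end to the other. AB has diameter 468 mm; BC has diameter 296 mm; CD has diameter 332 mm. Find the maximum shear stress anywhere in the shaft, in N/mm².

67.1 N/mm²

ω = 2π·0.151 = 0.9488 rad/s, so T = P/ω = 324×10³ / 0.9488 = 341500 N·m.
Under the same torque, τ_max = 16T/(πd³) is largest where d is smallest — segment BC (d = 296 mm).
τ_max = 16·341500/(π·(0.296)³) = 6.706×10^7 Pa.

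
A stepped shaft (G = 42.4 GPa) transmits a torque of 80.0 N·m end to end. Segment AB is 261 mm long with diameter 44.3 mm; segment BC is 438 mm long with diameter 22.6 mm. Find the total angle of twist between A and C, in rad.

0.0336 rad

J_AB = π(0.0443)⁴/32 = 3.78×10^-7 m⁴; J_BC = π(0.0226)⁴/32 = 2.56×10^-8 m⁴.
θ = (T/G)·Σ L_i/J_i = (80.00/42.4×10⁹)·(0.261/3.78×10^-7 + 0.438/2.56×10^-8) = 0.03357 rad.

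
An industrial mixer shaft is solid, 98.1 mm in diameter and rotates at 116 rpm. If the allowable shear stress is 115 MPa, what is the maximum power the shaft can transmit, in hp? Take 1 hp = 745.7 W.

347 hp

J = πd⁴/32 = π(0.0981)⁴/32 = 9.092×10^-6 m⁴.
T_max = τ_allow·J/r = 1.15×10^8 × 9.092×10^-6 / 0.0490 = 21320 N·m.
ω = 2π·116/60 = 12.15 rad/s, so P_max = T_max·ω = 2.590×10^5 W.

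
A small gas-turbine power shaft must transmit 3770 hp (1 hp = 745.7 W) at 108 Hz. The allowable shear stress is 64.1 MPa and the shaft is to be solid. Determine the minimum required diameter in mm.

69.0 mm

ω = 2π·108 = 678.6 rad/s, so T = P/ω = 3770×745.7 / 678.6 = 4143 N·m.
For a solid shaft τ_max = 16T/(πd³), so d = (16T/(π τ_allow))^(1/3) = (16·4143/(π·6.41×10^7))^(1/3) = 0.06905 m.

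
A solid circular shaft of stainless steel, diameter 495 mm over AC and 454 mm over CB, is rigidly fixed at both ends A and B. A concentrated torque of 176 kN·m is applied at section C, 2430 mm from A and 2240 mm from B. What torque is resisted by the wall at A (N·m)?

Compatibility: T_A·a/J_AC = T_B·b/J_CB with T_A + T_B = T₀.
J_AC = 5.89×10^-3 m⁴, J_CB = 4.17×10^-3 m⁴, so T_A = T₀·(J_AC/a)/((J_AC/a)+(J_CB/b)) = 99570 N·m, T_B = 76430 N·m.

99600 N·m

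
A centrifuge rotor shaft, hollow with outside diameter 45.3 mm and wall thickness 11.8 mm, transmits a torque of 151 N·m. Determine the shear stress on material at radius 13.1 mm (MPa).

J = π(d_o⁴ − d_i⁴)/32 = π(0.0453⁴ − 0.0217⁴)/32 = 3.917×10^-7 m⁴.
Shear stress varies linearly with radius: τ = T·r/J = 151.0 × 0.0131 / 3.917×10^-7 = 5.051×10^6 Pa.

5.05 MPa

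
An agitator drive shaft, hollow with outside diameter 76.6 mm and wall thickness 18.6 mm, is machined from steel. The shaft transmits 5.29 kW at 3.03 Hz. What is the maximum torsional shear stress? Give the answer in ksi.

ω = 2π·3.03 = 19.04 rad/s, so T = P/ω = 5.29×10³ / 19.04 = 277.9 N·m.
J = π(d_o⁴ − d_i⁴)/32 = π(0.0766⁴ − 0.0394⁴)/32 = 3.143×10^-6 m⁴.
τ_max = T·r/J = 277.9 × 0.0383 / 3.143×10^-6 = 3.386×10^6 Pa.

0.491 ksi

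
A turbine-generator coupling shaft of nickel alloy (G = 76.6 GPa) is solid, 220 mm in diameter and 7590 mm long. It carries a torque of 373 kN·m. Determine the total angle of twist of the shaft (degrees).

9.21°

J = πd⁴/32 = π(0.220)⁴/32 = 2.300×10^-4 m⁴.
θ = T·L/(G·J) = 373000 × 7.59 / (76.6×10⁹ × 2.300×10^-4) = 0.1607 rad.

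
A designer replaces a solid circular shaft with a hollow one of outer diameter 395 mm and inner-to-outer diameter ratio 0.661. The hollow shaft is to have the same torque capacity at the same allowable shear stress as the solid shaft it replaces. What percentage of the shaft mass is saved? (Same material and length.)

35.2 %

Equal τ_max and T ⇒ the solid shaft needs d_s³ = d_o³(1−k⁴), so d_s = 395·(1−0.661⁴)^(1/3) = 368.1 mm.
Area ratio A_h/A_s = d_o²(1−k²)/d_s² = (1−k²)/(1−k⁴)^(2/3) = 0.6485.
Mass saving = 1 − 0.6485 = 35.2 %.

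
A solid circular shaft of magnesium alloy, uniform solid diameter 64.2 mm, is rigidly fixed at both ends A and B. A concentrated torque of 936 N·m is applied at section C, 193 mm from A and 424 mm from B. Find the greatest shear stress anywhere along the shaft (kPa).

With uniform GJ and both ends fixed, compatibility θ_AC = θ_CB gives T_A·a = T_B·b, together with T_A + T_B = T₀.
T_A = T₀·b/(a+b) = 936.0·424/617.0 = 643.2 N·m; T_B = 292.8 N·m.
τ in each portion: τ_AC = 1.24×10^7 Pa, τ_CB = 5.64×10^6 Pa; maximum is in AC.
τ_max = T_AC·r/J = 643.2·0.0321/1.67×10^-6 = 1.238×10^7 Pa.

12400 kPa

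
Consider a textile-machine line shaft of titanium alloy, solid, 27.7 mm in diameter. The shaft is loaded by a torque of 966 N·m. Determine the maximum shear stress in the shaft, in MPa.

231 MPa

J = πd⁴/32 = π(0.0277)⁴/32 = 5.780×10^-8 m⁴.
τ_max = T·r/J = 966.0 × 0.0138 / 5.780×10^-8 = 2.315×10^8 Pa.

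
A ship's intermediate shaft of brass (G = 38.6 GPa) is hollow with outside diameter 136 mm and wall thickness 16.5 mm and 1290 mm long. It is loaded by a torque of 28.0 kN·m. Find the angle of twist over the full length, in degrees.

2.38°

J = π(d_o⁴ − d_i⁴)/32 = π(0.136⁴ − 0.103⁴)/32 = 2.254×10^-5 m⁴.
θ = T·L/(G·J) = 28000 × 1.29 / (38.6×10⁹ × 2.254×10^-5) = 0.04152 rad.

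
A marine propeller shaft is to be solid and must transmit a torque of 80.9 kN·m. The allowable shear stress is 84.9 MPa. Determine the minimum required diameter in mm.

For a solid shaft τ_max = 16T/(πd³), so d = (16T/(π τ_allow))^(1/3) = (16·80900/(π·8.49×10^7))^(1/3) = 0.1693 m.

169 mm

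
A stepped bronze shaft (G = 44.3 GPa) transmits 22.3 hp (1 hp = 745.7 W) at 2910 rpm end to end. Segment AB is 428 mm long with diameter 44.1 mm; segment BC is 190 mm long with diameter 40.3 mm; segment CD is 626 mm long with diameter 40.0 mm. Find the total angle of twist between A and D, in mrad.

5.39 mrad

ω = 2π·2910/60 = 304.7 rad/s, so T = P/ω = 22.3×745.7 / 304.7 = 54.57 N·m.
J_AB = π(0.0441)⁴/32 = 3.71×10^-7 m⁴; J_BC = π(0.0403)⁴/32 = 2.59×10^-7 m⁴; J_CD = π(0.0400)⁴/32 = 2.51×10^-7 m⁴.
θ = (T/G)·Σ L_i/J_i = (54.57/44.3×10⁹)·(0.428/3.71×10^-7 + 0.190/2.59×10^-7 + 0.626/2.51×10^-7) = 5.392×10^-3 rad.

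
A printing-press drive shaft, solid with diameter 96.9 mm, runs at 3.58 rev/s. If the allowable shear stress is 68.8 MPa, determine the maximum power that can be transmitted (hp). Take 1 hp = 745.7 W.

371 hp

J = πd⁴/32 = π(0.0969)⁴/32 = 8.656×10^-6 m⁴.
T_max = τ_allow·J/r = 6.88×10^7 × 8.656×10^-6 / 0.0485 = 12290 N·m.
ω = 2π·3.58 = 22.49 rad/s, so P_max = T_max·ω = 2.765×10^5 W.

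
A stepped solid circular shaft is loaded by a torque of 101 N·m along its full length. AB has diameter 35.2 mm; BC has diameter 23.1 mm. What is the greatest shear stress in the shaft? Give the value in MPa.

Under the same torque, τ_max = 16T/(πd³) is largest where d is smallest — segment BC (d = 23.1 mm).
τ_max = 16·101.0/(π·(0.0231)³) = 4.173×10^7 Pa.

41.7 MPa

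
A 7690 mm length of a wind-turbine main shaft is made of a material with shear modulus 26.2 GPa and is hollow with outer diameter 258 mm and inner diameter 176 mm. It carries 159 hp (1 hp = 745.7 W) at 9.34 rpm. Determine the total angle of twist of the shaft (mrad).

104 mrad

ω = 2π·9.34/60 = 0.9781 rad/s, so T = P/ω = 159×745.7 / 0.9781 = 121200 N·m.
J = π(d_o⁴ − d_i⁴)/32 = π(0.258⁴ − 0.176⁴)/32 = 3.408×10^-4 m⁴.
θ = T·L/(G·J) = 121200 × 7.69 / (26.2×10⁹ × 3.408×10^-4) = 0.1044 rad.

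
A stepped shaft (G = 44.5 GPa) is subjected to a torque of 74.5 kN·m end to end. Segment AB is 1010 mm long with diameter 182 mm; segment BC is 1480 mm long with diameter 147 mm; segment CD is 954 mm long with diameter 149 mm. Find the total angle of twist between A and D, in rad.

J_AB = π(0.182)⁴/32 = 1.08×10^-4 m⁴; J_BC = π(0.147)⁴/32 = 4.58×10^-5 m⁴; J_CD = π(0.149)⁴/32 = 4.84×10^-5 m⁴.
θ = (T/G)·Σ L_i/J_i = (74500/44.5×10⁹)·(1.01/1.08×10^-4 + 1.48/4.58×10^-5 + 0.954/4.84×10^-5) = 0.1028 rad.

0.103 rad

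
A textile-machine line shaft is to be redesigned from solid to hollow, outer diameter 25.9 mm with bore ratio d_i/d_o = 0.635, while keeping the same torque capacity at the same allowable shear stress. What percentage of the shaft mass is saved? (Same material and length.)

32.8 %

Equal τ_max and T ⇒ the solid shaft needs d_s³ = d_o³(1−k⁴), so d_s = 25.9·(1−0.635⁴)^(1/3) = 24.41 mm.
Area ratio A_h/A_s = d_o²(1−k²)/d_s² = (1−k²)/(1−k⁴)^(2/3) = 0.6717.
Mass saving = 1 − 0.6717 = 32.8 %.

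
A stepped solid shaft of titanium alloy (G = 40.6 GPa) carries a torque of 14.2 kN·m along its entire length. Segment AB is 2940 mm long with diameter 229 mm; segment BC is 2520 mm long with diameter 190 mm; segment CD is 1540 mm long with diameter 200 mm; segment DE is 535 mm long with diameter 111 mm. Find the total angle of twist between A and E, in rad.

0.0267 rad

J_AB = π(0.229)⁴/32 = 2.70×10^-4 m⁴; J_BC = π(0.190)⁴/32 = 1.28×10^-4 m⁴; J_CD = π(0.200)⁴/32 = 1.57×10^-4 m⁴; J_DE = π(0.111)⁴/32 = 1.49×10^-5 m⁴.
θ = (T/G)·Σ L_i/J_i = (14200/40.6×10⁹)·(2.94/2.70×10^-4 + 2.52/1.28×10^-4 + 1.54/1.57×10^-4 + 0.535/1.49×10^-5) = 0.02668 rad.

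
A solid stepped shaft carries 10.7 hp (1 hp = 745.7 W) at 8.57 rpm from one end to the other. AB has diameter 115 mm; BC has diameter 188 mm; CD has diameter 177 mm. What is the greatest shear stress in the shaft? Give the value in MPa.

ω = 2π·8.57/60 = 0.8974 rad/s, so T = P/ω = 10.7×745.7 / 0.8974 = 8891 N·m.
Under the same torque, τ_max = 16T/(πd³) is largest where d is smallest — segment AB (d = 115 mm).
τ_max = 16·8891/(π·(0.115)³) = 2.977×10^7 Pa.

29.8 MPa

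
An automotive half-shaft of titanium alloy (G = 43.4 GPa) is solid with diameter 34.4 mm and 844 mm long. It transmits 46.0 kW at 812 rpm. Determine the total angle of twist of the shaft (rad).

0.0765 rad

ω = 2π·812/60 = 85.03 rad/s, so T = P/ω = 46.0×10³ / 85.03 = 541.0 N·m.
J = πd⁴/32 = π(0.0344)⁴/32 = 1.375×10^-7 m⁴.
θ = T·L/(G·J) = 541.0 × 0.844 / (43.4×10⁹ × 1.375×10^-7) = 0.07652 rad.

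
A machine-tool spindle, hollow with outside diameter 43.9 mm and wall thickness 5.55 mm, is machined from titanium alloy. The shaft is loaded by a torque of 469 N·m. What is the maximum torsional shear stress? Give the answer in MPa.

41.0 MPa

J = π(d_o⁴ − d_i⁴)/32 = π(0.0439⁴ − 0.0328⁴)/32 = 2.510×10^-7 m⁴.
τ_max = T·r/J = 469.0 × 0.0220 / 2.510×10^-7 = 4.101×10^7 Pa.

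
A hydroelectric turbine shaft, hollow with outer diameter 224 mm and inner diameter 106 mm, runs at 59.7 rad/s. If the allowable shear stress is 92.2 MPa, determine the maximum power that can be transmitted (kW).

J = π(d_o⁴ − d_i⁴)/32 = π(0.224⁴ − 0.106⁴)/32 = 2.348×10^-4 m⁴.
T_max = τ_allow·J/r = 9.22×10^7 × 2.348×10^-4 / 0.112 = 193300 N·m.
ω = 59.7 rad/s, so P_max = T_max·ω = 1.154×10^7 W.

11500 kW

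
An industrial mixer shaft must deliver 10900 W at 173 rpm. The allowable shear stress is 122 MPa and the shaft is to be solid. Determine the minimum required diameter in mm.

ω = 2π·173/60 = 18.12 rad/s, so T = P/ω = 10900 / 18.12 = 601.7 N·m.
For a solid shaft τ_max = 16T/(πd³), so d = (16T/(π τ_allow))^(1/3) = (16·601.7/(π·1.22×10^8))^(1/3) = 0.02929 m.

29.3 mm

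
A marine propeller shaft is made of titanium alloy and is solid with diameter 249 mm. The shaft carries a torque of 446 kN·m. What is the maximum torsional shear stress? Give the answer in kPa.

147000 kPa

J = πd⁴/32 = π(0.249)⁴/32 = 3.774×10^-4 m⁴.
τ_max = T·r/J = 446000 × 0.124 / 3.774×10^-4 = 1.471×10^8 Pa.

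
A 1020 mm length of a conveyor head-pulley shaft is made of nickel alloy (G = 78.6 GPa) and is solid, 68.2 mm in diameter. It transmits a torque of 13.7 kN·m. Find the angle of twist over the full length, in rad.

J = πd⁴/32 = π(0.0682)⁴/32 = 2.124×10^-6 m⁴.
θ = T·L/(G·J) = 13700 × 1.02 / (78.6×10⁹ × 2.124×10^-6) = 0.08371 rad.

0.0837 rad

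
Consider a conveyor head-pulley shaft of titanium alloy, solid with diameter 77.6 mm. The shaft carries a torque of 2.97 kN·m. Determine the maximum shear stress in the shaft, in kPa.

J = πd⁴/32 = π(0.0776)⁴/32 = 3.560×10^-6 m⁴.
τ_max = T·r/J = 2970 × 0.0388 / 3.560×10^-6 = 3.237×10^7 Pa.

32400 kPa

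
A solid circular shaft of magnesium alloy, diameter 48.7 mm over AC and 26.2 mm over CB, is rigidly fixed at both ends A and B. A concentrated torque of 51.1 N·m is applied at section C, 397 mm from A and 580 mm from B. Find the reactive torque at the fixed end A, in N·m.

48.3 N·m

Compatibility: T_A·a/J_AC = T_B·b/J_CB with T_A + T_B = T₀.
J_AC = 5.52×10^-7 m⁴, J_CB = 4.63×10^-8 m⁴, so T_A = T₀·(J_AC/a)/((J_AC/a)+(J_CB/b)) = 48.33 N·m, T_B = 2.771 N·m.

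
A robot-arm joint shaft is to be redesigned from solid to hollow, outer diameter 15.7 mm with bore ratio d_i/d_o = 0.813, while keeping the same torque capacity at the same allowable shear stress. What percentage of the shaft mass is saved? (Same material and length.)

Equal τ_max and T ⇒ the solid shaft needs d_s³ = d_o³(1−k⁴), so d_s = 15.7·(1−0.813⁴)^(1/3) = 12.96 mm.
Area ratio A_h/A_s = d_o²(1−k²)/d_s² = (1−k²)/(1−k⁴)^(2/3) = 0.4972.
Mass saving = 1 − 0.4972 = 50.3 %.

50.3 %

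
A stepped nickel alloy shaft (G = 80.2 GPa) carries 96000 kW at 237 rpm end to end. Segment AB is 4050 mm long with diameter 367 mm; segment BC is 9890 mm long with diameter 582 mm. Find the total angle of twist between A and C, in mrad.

ω = 2π·237/60 = 24.82 rad/s, so T = P/ω = 96000×10³ / 24.82 = 3.868e6 N·m.
J_AB = π(0.367)⁴/32 = 1.78×10^-3 m⁴; J_BC = π(0.582)⁴/32 = 0.0113 m⁴.
θ = (T/G)·Σ L_i/J_i = (3.868e6/80.2×10⁹)·(4.05/1.78×10^-3 + 9.89/0.0113) = 0.1520 rad.

152 mrad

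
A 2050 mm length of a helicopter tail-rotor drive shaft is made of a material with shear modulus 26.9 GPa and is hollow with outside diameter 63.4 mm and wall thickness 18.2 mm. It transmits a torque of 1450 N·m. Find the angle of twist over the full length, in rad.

0.0720 rad

J = π(d_o⁴ − d_i⁴)/32 = π(0.0634⁴ − 0.0270⁴)/32 = 1.534×10^-6 m⁴.
θ = T·L/(G·J) = 1450 × 2.05 / (26.9×10⁹ × 1.534×10^-6) = 0.07203 rad.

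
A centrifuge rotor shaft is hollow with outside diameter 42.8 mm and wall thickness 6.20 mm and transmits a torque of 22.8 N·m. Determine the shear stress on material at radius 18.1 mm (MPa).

1.68 MPa

J = π(d_o⁴ − d_i⁴)/32 = π(0.0428⁴ − 0.0304⁴)/32 = 2.456×10^-7 m⁴.
Shear stress varies linearly with radius: τ = T·r/J = 22.80 × 0.0181 / 2.456×10^-7 = 1.680×10^6 Pa.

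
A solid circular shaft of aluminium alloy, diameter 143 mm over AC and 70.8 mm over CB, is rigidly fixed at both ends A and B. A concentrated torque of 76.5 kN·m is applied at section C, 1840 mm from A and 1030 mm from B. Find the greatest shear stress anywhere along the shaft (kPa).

120000 kPa

Compatibility: T_A·a/J_AC = T_B·b/J_CB with T_A + T_B = T₀.
J_AC = 4.11×10^-5 m⁴, J_CB = 2.47×10^-6 m⁴, so T_A = T₀·(J_AC/a)/((J_AC/a)+(J_CB/b)) = 69080 N·m, T_B = 7416 N·m.
τ in each portion: τ_AC = 1.20×10^8 Pa, τ_CB = 1.06×10^8 Pa; maximum is in AC.
τ_max = T_AC·r/J = 69080·0.0715/4.11×10^-5 = 1.203×10^8 Pa.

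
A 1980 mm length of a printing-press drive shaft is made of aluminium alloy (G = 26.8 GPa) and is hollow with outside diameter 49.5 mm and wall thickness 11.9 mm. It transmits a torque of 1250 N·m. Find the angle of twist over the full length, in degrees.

9.68°

J = π(d_o⁴ − d_i⁴)/32 = π(0.0495⁴ − 0.0257⁴)/32 = 5.466×10^-7 m⁴.
θ = T·L/(G·J) = 1250 × 1.98 / (26.8×10⁹ × 5.466×10^-7) = 0.1690 rad.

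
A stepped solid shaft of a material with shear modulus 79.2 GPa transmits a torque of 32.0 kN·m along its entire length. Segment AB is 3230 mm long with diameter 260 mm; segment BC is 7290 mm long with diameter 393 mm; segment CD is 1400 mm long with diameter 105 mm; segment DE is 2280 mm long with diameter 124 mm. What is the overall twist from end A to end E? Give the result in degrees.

5.23°

J_AB = π(0.260)⁴/32 = 4.49×10^-4 m⁴; J_BC = π(0.393)⁴/32 = 2.34×10^-3 m⁴; J_CD = π(0.105)⁴/32 = 1.19×10^-5 m⁴; J_DE = π(0.124)⁴/32 = 2.32×10^-5 m⁴.
θ = (T/G)·Σ L_i/J_i = (32000/79.2×10⁹)·(3.23/4.49×10^-4 + 7.29/2.34×10^-3 + 1.40/1.19×10^-5 + 2.28/2.32×10^-5) = 0.09126 rad.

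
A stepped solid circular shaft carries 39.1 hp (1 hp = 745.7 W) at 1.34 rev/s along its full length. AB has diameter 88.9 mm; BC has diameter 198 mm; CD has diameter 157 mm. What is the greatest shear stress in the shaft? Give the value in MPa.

25.1 MPa

ω = 2π·1.34 = 8.419 rad/s, so T = P/ω = 39.1×745.7 / 8.419 = 3463 N·m.
Under the same torque, τ_max = 16T/(πd³) is largest where d is smallest — segment AB (d = 88.9 mm).
τ_max = 16·3463/(π·(0.0889)³) = 2.510×10^7 Pa.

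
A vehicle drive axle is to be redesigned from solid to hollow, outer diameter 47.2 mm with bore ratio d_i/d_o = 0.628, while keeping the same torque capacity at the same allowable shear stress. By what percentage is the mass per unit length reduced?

Equal τ_max and T ⇒ the solid shaft needs d_s³ = d_o³(1−k⁴), so d_s = 47.2·(1−0.628⁴)^(1/3) = 44.61 mm.
Area ratio A_h/A_s = d_o²(1−k²)/d_s² = (1−k²)/(1−k⁴)^(2/3) = 0.6779.
Mass saving = 1 − 0.6779 = 32.2 %.

32.2 %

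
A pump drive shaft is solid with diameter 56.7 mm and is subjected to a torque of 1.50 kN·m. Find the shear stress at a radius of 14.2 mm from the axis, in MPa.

J = πd⁴/32 = π(0.0567)⁴/32 = 1.015×10^-6 m⁴.
Shear stress varies linearly with radius: τ = T·r/J = 1500 × 0.0142 / 1.015×10^-6 = 2.099×10^7 Pa.

21.0 MPa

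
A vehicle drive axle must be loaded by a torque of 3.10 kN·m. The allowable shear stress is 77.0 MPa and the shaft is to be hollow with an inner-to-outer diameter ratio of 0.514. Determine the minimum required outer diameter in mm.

60.4 mm

For a hollow shaft with d_i/d_o = 0.514: τ_max = 16T/(π d_o³ (1−k⁴)), so d_o = [16T/(π τ_allow (1−k⁴))]^(1/3) = [16·3100/(π·7.70×10^7·0.9302)]^(1/3) = 0.06041 m.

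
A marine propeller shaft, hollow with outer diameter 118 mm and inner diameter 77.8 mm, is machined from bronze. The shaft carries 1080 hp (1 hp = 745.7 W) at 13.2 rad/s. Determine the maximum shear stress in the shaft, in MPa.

ω = 13.2 rad/s, so T = P/ω = 1080×745.7 / 13.20 = 61010 N·m.
J = π(d_o⁴ − d_i⁴)/32 = π(0.118⁴ − 0.0778⁴)/32 = 1.544×10^-5 m⁴.
τ_max = T·r/J = 61010 × 0.0590 / 1.544×10^-5 = 2.332×10^8 Pa.

233 MPa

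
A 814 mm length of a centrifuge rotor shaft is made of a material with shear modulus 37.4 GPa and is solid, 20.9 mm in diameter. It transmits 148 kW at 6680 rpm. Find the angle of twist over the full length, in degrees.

14.1°

ω = 2π·6680/60 = 699.5 rad/s, so T = P/ω = 148×10³ / 699.5 = 211.6 N·m.
J = πd⁴/32 = π(0.0209)⁴/32 = 1.873×10^-8 m⁴.
θ = T·L/(G·J) = 211.6 × 0.814 / (37.4×10⁹ × 1.873×10^-8) = 0.2458 rad.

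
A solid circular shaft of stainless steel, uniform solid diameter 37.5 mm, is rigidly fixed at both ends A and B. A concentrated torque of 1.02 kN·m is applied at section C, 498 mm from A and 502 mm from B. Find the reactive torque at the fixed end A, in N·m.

512 N·m

With uniform GJ and both ends fixed, compatibility θ_AC = θ_CB gives T_A·a = T_B·b, together with T_A + T_B = T₀.
T_A = T₀·b/(a+b) = 1020·502/1000 = 512.0 N·m; T_B = 508.0 N·m.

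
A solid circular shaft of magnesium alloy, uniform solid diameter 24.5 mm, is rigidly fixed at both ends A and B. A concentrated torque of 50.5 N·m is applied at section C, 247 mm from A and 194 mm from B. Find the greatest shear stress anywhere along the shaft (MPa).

With uniform GJ and both ends fixed, compatibility θ_AC = θ_CB gives T_A·a = T_B·b, together with T_A + T_B = T₀.
T_A = T₀·b/(a+b) = 50.50·194/441.0 = 22.22 N·m; T_B = 28.28 N·m.
τ in each portion: τ_AC = 7.69×10^6 Pa, τ_CB = 9.80×10^6 Pa; maximum is in CB.
τ_max = T_CB·r/J = 28.28·0.0123/3.54×10^-8 = 9.795×10^6 Pa.

9.80 MPa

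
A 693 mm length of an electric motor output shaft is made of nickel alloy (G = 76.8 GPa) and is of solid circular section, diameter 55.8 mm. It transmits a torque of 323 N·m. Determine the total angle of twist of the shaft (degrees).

0.175°

J = πd⁴/32 = π(0.0558)⁴/32 = 9.518×10^-7 m⁴.
θ = T·L/(G·J) = 323.0 × 0.693 / (76.8×10⁹ × 9.518×10^-7) = 3.062×10^-3 rad.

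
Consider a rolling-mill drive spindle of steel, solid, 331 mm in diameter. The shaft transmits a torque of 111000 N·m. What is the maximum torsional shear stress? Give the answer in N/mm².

15.6 N/mm²

J = πd⁴/32 = π(0.331)⁴/32 = 1.178×10^-3 m⁴.
τ_max = T·r/J = 111000 × 0.166 / 1.178×10^-3 = 1.559×10^7 Pa.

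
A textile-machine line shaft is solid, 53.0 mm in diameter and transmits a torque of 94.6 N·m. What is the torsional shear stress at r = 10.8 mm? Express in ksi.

0.191 ksi

J = πd⁴/32 = π(0.0530)⁴/32 = 7.746×10^-7 m⁴.
Shear stress varies linearly with radius: τ = T·r/J = 94.60 × 0.0108 / 7.746×10^-7 = 1.319×10^6 Pa.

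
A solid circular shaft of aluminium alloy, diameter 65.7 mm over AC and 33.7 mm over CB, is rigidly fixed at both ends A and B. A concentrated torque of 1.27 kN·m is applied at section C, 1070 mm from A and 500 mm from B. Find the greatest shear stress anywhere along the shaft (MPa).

Compatibility: T_A·a/J_AC = T_B·b/J_CB with T_A + T_B = T₀.
J_AC = 1.83×10^-6 m⁴, J_CB = 1.27×10^-7 m⁴, so T_A = T₀·(J_AC/a)/((J_AC/a)+(J_CB/b)) = 1106 N·m, T_B = 163.9 N·m.
τ in each portion: τ_AC = 1.99×10^7 Pa, τ_CB = 2.18×10^7 Pa; maximum is in CB.
τ_max = T_CB·r/J = 163.9·0.0169/1.27×10^-7 = 2.181×10^7 Pa.

21.8 MPa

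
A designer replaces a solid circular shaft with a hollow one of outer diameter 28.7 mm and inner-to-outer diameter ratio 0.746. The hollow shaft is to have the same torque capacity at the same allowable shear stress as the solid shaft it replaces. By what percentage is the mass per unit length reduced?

Equal τ_max and T ⇒ the solid shaft needs d_s³ = d_o³(1−k⁴), so d_s = 28.7·(1−0.746⁴)^(1/3) = 25.36 mm.
Area ratio A_h/A_s = d_o²(1−k²)/d_s² = (1−k²)/(1−k⁴)^(2/3) = 0.5678.
Mass saving = 1 − 0.5678 = 43.2 %.

43.2 %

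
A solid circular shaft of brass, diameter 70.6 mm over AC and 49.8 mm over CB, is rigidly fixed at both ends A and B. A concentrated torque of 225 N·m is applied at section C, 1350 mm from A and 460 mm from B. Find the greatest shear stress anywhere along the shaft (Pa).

Compatibility: T_A·a/J_AC = T_B·b/J_CB with T_A + T_B = T₀.
J_AC = 2.44×10^-6 m⁴, J_CB = 6.04×10^-7 m⁴, so T_A = T₀·(J_AC/a)/((J_AC/a)+(J_CB/b)) = 130.3 N·m, T_B = 94.68 N·m.
τ in each portion: τ_AC = 1.89×10^6 Pa, τ_CB = 3.90×10^6 Pa; maximum is in CB.
τ_max = T_CB·r/J = 94.68·0.0249/6.04×10^-7 = 3.904×10^6 Pa.

3.90e6 Pa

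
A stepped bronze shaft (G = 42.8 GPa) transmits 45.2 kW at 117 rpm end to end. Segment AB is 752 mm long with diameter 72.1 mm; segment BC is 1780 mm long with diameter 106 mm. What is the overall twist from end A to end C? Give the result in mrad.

36.8 mrad

ω = 2π·117/60 = 12.25 rad/s, so T = P/ω = 45.2×10³ / 12.25 = 3689 N·m.
J_AB = π(0.0721)⁴/32 = 2.65×10^-6 m⁴; J_BC = π(0.106)⁴/32 = 1.24×10^-5 m⁴.
θ = (T/G)·Σ L_i/J_i = (3689/42.8×10⁹)·(0.752/2.65×10^-6 + 1.78/1.24×10^-5) = 0.03681 rad.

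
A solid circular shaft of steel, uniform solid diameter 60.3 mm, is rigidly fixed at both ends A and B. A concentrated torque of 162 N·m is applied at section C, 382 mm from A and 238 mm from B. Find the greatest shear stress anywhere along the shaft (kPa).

With uniform GJ and both ends fixed, compatibility θ_AC = θ_CB gives T_A·a = T_B·b, together with T_A + T_B = T₀.
T_A = T₀·b/(a+b) = 162.0·238/620.0 = 62.19 N·m; T_B = 99.81 N·m.
τ in each portion: τ_AC = 1.44×10^6 Pa, τ_CB = 2.32×10^6 Pa; maximum is in CB.
τ_max = T_CB·r/J = 99.81·0.0301/1.30×10^-6 = 2.318×10^6 Pa.

2320 kPa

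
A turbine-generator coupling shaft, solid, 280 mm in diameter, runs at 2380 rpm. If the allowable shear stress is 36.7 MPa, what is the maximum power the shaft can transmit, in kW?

39400 kW

J = πd⁴/32 = π(0.280)⁴/32 = 6.034×10^-4 m⁴.
T_max = τ_allow·J/r = 3.67×10^7 × 6.034×10^-4 / 0.140 = 158200 N·m.
ω = 2π·2380/60 = 249.2 rad/s, so P_max = T_max·ω = 3.943×10^7 W.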